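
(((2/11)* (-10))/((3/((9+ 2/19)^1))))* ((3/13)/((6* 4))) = -865/16302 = -0.05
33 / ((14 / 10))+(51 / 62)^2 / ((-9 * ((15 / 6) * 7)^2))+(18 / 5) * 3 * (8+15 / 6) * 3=428240531 / 1177225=363.77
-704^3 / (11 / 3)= -95158272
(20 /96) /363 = 5 /8712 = 0.00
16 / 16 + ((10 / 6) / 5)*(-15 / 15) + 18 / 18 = 5 / 3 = 1.67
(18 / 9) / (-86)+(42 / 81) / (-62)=-1138 / 35991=-0.03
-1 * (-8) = 8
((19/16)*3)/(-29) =-57/464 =-0.12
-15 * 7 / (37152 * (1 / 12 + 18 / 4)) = -7 / 11352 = -0.00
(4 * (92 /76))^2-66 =-15362 /361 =-42.55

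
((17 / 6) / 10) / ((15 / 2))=17 / 450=0.04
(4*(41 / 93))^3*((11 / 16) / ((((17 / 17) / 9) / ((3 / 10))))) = 1516262 / 148955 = 10.18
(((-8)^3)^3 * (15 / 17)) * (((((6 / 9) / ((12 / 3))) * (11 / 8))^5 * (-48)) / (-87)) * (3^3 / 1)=-1649162240 / 1479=-1115052.22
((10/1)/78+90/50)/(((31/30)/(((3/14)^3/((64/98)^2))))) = 8883/206336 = 0.04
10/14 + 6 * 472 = 19829/7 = 2832.71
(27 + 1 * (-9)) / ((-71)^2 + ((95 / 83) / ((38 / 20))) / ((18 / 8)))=13446 / 3765827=0.00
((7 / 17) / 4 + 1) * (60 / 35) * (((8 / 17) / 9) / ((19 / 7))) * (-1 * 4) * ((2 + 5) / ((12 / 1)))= -0.08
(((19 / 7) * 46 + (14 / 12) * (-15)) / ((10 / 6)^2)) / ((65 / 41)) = 554607 / 22750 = 24.38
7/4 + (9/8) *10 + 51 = 64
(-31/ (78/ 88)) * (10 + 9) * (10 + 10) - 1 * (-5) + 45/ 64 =-33158245/ 2496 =-13284.55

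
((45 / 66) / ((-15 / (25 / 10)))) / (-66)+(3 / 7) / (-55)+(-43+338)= 29983183 / 101640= 294.99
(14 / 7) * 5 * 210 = 2100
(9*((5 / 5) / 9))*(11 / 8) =11 / 8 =1.38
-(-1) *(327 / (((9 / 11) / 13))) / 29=15587 / 87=179.16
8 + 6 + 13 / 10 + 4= 19.30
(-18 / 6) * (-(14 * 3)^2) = 5292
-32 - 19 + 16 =-35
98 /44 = 49 /22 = 2.23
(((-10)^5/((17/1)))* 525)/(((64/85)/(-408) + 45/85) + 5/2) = -26775000000/26249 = -1020038.86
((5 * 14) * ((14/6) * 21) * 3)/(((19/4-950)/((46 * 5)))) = -9466800/3781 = -2503.78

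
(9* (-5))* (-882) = 39690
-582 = -582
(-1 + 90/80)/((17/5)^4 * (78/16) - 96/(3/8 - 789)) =1314375/6851421857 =0.00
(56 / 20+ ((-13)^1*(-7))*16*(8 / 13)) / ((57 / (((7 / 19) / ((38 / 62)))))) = 325066 / 34295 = 9.48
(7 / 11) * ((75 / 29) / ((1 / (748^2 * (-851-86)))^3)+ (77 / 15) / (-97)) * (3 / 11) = -10005941775991765246735809025421 / 154715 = -64673378638087872841908080.00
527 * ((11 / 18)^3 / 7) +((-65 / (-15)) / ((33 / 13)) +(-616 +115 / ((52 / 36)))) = -3021052189 / 5837832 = -517.50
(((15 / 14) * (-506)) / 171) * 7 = -1265 / 57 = -22.19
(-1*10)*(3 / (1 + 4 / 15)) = -450 / 19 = -23.68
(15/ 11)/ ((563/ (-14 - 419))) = -6495/ 6193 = -1.05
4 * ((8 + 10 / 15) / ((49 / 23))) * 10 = 23920 / 147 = 162.72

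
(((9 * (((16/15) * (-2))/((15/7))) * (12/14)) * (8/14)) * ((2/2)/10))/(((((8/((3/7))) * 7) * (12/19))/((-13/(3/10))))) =1976/8575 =0.23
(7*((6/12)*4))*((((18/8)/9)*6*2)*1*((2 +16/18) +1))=490/3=163.33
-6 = -6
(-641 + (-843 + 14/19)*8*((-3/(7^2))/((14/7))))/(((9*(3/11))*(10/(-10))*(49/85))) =378427225/1231713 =307.24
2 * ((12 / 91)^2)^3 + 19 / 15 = 10789605368299 / 8518038780615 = 1.27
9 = 9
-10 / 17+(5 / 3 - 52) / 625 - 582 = -18572567 / 31875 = -582.67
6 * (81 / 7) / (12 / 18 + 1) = 41.66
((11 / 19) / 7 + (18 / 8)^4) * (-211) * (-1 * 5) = 923577595 / 34048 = 27125.75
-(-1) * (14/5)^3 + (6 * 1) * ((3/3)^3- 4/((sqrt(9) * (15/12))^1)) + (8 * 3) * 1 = 5694/125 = 45.55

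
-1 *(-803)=803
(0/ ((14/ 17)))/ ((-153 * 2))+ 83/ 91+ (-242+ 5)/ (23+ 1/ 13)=-85157/ 9100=-9.36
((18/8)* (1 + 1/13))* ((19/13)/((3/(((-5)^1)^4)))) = 249375/338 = 737.80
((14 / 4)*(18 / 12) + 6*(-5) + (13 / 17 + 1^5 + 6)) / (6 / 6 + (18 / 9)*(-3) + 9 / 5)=5.31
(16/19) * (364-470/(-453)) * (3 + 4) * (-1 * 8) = -148164352/8607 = -17214.40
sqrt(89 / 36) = sqrt(89) / 6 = 1.57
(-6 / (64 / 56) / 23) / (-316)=21 / 29072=0.00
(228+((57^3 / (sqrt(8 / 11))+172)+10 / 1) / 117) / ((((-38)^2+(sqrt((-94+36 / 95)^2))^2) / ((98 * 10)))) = 2211125 / 100341+45498319125 * sqrt(22) / 1197759368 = 200.21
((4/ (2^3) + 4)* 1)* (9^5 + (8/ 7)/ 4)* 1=3720105/ 14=265721.79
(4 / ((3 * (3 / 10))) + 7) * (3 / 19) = 103 / 57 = 1.81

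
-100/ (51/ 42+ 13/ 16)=-11200/ 227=-49.34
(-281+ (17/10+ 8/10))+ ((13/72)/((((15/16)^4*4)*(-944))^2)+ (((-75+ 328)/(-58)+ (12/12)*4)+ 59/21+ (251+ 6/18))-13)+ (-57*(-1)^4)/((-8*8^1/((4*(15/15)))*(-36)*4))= -157492534671785400827/4172656250700000000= -37.74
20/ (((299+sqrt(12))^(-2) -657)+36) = -6202542703660/ 192588947478301+1495 * sqrt(3)/ 192588947478301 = -0.03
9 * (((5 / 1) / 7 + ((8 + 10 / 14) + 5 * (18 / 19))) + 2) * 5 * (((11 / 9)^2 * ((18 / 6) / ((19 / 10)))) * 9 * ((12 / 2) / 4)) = 58533750 / 2527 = 23163.34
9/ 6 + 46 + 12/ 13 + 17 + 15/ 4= 3597/ 52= 69.17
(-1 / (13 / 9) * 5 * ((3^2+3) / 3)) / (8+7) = -12 / 13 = -0.92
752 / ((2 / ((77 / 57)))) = 28952 / 57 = 507.93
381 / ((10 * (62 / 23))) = 8763 / 620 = 14.13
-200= -200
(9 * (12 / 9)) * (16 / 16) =12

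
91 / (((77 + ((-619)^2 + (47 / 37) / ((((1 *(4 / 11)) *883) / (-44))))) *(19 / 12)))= 35676732 / 237894497209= 0.00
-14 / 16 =-7 / 8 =-0.88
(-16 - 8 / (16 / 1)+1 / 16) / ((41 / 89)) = -23407 / 656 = -35.68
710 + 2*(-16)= 678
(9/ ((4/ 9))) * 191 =15471/ 4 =3867.75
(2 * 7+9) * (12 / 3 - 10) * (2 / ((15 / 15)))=-276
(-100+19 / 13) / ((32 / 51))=-65331 / 416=-157.05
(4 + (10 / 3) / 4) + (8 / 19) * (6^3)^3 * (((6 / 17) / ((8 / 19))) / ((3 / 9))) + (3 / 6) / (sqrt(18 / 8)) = 1088391695 / 102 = 10670506.81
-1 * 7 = -7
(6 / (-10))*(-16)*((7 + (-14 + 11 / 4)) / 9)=-68 / 15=-4.53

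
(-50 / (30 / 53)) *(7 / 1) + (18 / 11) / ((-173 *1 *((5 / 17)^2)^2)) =-2210800759 / 3568125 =-619.60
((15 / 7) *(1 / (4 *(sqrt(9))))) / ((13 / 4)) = 0.05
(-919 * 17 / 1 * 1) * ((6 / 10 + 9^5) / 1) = -4612659504 / 5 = -922531900.80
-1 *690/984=-115/164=-0.70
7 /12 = 0.58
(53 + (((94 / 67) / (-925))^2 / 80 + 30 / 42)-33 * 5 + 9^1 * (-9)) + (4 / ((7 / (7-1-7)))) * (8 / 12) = -44400811218373 / 230454037500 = -192.67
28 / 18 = 14 / 9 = 1.56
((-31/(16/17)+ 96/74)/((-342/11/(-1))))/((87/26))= -0.30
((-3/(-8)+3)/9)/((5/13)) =39/40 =0.98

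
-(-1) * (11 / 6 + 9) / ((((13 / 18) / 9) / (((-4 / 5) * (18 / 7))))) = -1944 / 7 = -277.71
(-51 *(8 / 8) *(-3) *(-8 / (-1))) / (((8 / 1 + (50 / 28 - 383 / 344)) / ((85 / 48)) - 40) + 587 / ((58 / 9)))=1816330320 / 83075639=21.86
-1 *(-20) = 20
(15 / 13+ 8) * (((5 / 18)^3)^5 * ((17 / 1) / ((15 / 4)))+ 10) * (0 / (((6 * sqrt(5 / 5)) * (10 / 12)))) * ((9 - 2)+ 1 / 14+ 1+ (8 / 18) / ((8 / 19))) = 0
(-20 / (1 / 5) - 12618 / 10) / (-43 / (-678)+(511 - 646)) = 419682 / 41585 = 10.09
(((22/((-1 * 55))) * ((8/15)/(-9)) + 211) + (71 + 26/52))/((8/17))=600.36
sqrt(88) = 2 * sqrt(22) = 9.38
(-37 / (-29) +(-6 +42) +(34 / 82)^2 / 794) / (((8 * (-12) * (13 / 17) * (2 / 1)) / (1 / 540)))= -4905636331 / 10434089323008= -0.00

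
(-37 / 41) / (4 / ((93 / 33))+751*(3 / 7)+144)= -8029 / 4157359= -0.00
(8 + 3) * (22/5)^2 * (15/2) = 7986/5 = 1597.20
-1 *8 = -8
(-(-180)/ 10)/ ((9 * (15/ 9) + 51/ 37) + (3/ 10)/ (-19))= 14060/ 12781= 1.10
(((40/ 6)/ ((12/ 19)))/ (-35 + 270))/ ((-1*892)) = -19/ 377316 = -0.00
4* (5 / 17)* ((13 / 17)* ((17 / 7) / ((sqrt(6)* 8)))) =0.11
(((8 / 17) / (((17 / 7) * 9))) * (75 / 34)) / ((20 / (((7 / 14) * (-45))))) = -525 / 9826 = -0.05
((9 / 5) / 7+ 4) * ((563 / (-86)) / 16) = -83887 / 48160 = -1.74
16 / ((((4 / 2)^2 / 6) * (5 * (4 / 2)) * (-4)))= -3 / 5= -0.60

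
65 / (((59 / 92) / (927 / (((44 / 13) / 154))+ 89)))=4284061.86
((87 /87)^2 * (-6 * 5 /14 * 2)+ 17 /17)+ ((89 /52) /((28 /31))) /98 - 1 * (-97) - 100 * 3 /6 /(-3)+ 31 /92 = 1090260443 /9845472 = 110.74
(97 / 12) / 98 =97 / 1176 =0.08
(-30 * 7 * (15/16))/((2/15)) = -23625/16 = -1476.56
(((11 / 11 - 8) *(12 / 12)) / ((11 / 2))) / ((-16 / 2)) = 7 / 44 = 0.16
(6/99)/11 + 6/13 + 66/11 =30518/4719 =6.47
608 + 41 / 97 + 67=65516 / 97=675.42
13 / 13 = 1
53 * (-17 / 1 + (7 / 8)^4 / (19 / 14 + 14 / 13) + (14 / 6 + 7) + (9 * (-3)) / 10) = -7303515911 / 13608960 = -536.67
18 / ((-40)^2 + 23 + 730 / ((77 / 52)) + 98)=1386 / 170477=0.01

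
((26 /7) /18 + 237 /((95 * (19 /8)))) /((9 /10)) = 285826 /204687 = 1.40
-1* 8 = -8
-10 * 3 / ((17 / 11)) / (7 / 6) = -16.64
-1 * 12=-12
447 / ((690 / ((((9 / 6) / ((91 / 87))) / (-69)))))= -12963 / 962780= -0.01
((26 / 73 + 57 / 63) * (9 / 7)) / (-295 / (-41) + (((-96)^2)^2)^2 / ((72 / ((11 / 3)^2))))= 237759 / 197552725458162817519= 0.00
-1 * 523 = -523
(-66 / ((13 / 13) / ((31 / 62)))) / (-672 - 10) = 3 / 62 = 0.05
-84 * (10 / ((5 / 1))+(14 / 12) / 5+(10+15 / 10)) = -5768 / 5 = -1153.60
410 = 410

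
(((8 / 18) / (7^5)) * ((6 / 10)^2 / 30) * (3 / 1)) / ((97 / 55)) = 22 / 40756975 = 0.00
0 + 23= 23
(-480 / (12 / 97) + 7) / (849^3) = -1291 / 203986683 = -0.00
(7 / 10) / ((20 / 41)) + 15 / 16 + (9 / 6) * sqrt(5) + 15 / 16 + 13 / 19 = 3 * sqrt(5) / 2 + 7589 / 1900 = 7.35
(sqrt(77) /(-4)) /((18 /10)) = -1.22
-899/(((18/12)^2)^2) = -177.58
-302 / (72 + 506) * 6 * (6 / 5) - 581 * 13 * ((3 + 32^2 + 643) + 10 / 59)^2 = -105977201662508716 / 5030045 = -21068837686.84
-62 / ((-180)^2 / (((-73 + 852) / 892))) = -0.00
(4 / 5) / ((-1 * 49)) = -0.02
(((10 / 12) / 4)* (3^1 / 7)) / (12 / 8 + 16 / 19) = 95 / 2492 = 0.04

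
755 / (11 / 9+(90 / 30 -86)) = -6795 / 736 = -9.23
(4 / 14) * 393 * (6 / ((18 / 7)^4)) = 44933 / 2916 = 15.41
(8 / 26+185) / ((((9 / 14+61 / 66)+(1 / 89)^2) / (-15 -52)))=-295327300653 / 37279229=-7922.03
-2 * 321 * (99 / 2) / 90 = -3531 / 10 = -353.10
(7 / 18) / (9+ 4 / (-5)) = 35 / 738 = 0.05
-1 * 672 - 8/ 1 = -680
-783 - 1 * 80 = -863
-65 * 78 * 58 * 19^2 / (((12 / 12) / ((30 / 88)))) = -398083725 / 11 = -36189429.55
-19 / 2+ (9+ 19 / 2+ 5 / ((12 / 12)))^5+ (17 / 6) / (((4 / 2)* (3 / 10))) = 2064103687 / 288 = 7167026.69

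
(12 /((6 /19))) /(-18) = -19 /9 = -2.11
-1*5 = -5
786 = 786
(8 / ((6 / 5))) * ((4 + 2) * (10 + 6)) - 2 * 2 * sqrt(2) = 634.34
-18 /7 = -2.57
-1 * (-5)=5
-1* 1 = -1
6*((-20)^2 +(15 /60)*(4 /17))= 2400.35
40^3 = 64000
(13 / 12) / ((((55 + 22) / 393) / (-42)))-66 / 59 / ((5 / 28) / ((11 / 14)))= -237.15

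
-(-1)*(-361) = -361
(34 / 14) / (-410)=-17 / 2870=-0.01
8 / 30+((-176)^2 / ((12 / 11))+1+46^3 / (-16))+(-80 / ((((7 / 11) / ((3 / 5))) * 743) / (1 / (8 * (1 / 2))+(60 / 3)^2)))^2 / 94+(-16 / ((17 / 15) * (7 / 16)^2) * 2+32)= 14403828544620787 / 648398111970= 22214.48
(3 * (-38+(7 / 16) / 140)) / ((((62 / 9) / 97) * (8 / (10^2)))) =-159222105 / 7936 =-20063.27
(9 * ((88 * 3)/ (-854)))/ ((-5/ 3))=3564/ 2135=1.67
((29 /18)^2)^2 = 707281 /104976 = 6.74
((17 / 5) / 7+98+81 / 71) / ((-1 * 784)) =-61893 / 487060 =-0.13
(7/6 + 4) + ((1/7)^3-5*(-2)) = 15.17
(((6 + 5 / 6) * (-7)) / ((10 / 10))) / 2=-287 / 12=-23.92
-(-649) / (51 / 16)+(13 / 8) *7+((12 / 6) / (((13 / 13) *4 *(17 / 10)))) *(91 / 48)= 58627 / 272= 215.54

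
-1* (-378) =378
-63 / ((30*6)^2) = -7 / 3600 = -0.00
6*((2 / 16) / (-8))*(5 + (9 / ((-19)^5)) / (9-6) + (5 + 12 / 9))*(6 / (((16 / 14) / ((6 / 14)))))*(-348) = 65918700531 / 79235168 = 831.94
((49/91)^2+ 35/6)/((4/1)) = 6209/4056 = 1.53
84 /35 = 12 /5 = 2.40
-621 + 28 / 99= -61451 / 99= -620.72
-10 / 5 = -2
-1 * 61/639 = -61/639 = -0.10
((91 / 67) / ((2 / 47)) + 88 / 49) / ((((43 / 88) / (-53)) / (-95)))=49041202100 / 141169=347393.56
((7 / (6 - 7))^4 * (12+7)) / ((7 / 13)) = 84721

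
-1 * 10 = -10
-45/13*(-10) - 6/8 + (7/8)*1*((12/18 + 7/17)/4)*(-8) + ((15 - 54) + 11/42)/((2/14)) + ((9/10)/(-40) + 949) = 188236033/265200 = 709.79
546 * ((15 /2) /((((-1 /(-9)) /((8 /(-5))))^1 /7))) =-412776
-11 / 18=-0.61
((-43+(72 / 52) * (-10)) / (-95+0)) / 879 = 739 / 1085565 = 0.00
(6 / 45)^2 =4 / 225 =0.02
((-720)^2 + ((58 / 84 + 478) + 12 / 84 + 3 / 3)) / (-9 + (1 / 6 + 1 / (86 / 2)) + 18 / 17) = -66941.41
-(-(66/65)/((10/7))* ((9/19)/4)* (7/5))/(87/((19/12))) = 1617/754000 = 0.00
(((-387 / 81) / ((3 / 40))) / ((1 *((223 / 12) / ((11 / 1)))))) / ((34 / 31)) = -1173040 / 34119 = -34.38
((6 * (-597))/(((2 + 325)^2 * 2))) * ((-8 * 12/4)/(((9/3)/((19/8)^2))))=71839/95048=0.76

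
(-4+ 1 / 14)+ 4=1 / 14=0.07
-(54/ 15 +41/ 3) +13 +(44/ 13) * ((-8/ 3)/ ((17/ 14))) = -12928/ 1105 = -11.70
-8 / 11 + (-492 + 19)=-5211 / 11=-473.73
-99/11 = -9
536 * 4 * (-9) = -19296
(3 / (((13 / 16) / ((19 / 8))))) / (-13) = -114 / 169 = -0.67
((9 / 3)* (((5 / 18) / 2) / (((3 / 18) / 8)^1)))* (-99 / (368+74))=-990 / 221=-4.48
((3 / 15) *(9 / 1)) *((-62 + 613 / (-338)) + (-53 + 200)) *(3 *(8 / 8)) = 759159 / 1690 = 449.21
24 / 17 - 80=-1336 / 17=-78.59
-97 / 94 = -1.03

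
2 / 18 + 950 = 8551 / 9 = 950.11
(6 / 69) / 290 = 1 / 3335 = 0.00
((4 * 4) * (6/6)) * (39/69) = 208/23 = 9.04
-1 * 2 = -2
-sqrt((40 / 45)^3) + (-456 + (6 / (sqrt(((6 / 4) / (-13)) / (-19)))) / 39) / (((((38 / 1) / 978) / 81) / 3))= -2851848 - 16*sqrt(2) / 27 + 79218*sqrt(1482) / 247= -2839502.13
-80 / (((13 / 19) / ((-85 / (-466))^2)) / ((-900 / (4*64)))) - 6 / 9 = 440718901 / 33876336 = 13.01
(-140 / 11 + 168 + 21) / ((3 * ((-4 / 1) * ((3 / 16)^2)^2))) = -11884.99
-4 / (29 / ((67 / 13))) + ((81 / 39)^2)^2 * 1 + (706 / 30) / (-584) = 129557039723 / 7255636440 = 17.86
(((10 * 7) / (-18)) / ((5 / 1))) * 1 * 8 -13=-173 / 9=-19.22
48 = 48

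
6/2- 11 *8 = -85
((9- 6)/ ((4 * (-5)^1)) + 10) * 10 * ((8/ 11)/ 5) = 788/ 55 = 14.33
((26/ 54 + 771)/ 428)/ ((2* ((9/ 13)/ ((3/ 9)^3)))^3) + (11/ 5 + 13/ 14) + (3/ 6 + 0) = 84235313261761/ 23214235700880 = 3.63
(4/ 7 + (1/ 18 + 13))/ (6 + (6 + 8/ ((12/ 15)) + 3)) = 1717/ 3150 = 0.55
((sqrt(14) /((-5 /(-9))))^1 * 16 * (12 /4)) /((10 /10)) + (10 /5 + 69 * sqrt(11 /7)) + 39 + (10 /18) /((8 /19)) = 3047 /72 + 69 * sqrt(77) /7 + 432 * sqrt(14) /5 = 452.09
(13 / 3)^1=13 / 3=4.33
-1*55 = -55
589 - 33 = 556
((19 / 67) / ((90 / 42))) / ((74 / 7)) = 0.01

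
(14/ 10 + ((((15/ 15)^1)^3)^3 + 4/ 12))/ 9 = 41/ 135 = 0.30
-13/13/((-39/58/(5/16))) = 145/312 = 0.46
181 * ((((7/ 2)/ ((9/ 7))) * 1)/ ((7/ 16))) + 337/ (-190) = 1922807/ 1710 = 1124.45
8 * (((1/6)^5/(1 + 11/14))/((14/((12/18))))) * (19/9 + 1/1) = 14/164025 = 0.00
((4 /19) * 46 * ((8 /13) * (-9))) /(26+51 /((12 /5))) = -5888 /5187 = -1.14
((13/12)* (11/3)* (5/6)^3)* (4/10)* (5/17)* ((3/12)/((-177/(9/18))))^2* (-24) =-17875/5521924224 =-0.00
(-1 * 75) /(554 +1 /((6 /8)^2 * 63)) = -42525 /314134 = -0.14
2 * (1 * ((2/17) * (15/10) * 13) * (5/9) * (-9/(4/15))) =-86.03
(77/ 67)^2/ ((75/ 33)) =65219/ 112225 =0.58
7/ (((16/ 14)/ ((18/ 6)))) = 147/ 8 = 18.38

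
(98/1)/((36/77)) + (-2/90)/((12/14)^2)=339521/1620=209.58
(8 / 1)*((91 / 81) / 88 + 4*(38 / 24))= 45235 / 891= 50.77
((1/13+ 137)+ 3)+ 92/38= 35197/247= 142.50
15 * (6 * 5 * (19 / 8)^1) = 4275 / 4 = 1068.75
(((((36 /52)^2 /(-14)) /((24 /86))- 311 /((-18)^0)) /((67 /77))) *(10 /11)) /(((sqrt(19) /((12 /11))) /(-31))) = 1369176225 *sqrt(19) /2366507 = 2521.90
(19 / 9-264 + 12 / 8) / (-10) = 4687 / 180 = 26.04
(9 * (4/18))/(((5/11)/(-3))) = -66/5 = -13.20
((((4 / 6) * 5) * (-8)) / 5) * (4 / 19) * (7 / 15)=-448 / 855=-0.52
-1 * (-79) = 79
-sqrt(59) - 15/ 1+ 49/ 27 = -356/ 27 - sqrt(59) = -20.87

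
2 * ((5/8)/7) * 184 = 230/7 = 32.86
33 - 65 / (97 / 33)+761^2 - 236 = 56152901 / 97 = 578895.89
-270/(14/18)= -2430/7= -347.14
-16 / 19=-0.84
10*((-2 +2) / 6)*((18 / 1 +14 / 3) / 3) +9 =9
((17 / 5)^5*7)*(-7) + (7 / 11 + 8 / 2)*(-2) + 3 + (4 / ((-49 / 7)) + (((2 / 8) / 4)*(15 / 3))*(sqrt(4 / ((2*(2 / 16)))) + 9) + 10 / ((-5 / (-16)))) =-85601436751 / 3850000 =-22234.14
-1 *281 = -281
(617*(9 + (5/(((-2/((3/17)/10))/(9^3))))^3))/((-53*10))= 1290458377071/33329792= 38717.86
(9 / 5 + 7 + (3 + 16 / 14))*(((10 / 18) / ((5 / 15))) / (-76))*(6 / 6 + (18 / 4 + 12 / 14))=-1.80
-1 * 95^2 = -9025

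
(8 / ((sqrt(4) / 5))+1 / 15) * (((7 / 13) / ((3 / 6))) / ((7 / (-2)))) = -1204 / 195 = -6.17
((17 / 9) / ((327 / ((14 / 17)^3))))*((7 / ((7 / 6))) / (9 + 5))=0.00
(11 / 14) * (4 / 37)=22 / 259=0.08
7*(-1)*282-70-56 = -2100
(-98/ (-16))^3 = 117649/ 512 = 229.78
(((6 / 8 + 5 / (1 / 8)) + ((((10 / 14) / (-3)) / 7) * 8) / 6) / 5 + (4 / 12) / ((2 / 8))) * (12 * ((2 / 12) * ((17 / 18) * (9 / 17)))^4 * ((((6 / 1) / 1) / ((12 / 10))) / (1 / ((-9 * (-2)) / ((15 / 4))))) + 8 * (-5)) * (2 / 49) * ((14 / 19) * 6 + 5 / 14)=-305774481667 / 4138555680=-73.88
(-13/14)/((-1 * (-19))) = -0.05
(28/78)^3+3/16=221861/949104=0.23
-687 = -687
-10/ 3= -3.33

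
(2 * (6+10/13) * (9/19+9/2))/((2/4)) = 33264/247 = 134.67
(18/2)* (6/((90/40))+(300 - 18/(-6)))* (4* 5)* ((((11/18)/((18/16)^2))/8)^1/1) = 806960/243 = 3320.82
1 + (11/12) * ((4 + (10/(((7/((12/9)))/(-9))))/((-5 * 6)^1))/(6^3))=578/567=1.02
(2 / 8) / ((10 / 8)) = 1 / 5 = 0.20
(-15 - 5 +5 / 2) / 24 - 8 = -419 / 48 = -8.73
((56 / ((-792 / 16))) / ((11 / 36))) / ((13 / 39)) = -1344 / 121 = -11.11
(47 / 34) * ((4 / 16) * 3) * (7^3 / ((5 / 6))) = 145089 / 340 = 426.73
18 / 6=3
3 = 3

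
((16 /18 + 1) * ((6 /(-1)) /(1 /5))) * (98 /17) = -980 /3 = -326.67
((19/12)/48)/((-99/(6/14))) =-19/133056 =-0.00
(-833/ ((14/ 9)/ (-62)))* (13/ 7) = 61659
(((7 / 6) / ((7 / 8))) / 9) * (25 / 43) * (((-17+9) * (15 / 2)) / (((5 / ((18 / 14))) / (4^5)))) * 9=-3686400 / 301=-12247.18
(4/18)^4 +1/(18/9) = 0.50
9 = 9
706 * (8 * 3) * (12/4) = 50832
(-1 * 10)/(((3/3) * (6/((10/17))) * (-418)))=25/10659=0.00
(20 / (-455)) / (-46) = 2 / 2093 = 0.00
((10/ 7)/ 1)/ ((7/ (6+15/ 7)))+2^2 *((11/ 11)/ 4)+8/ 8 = 1256/ 343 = 3.66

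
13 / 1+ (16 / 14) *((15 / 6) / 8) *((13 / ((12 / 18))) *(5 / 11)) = 4979 / 308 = 16.17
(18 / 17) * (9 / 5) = 1.91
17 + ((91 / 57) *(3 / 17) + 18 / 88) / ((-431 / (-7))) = 104179701 / 6125372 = 17.01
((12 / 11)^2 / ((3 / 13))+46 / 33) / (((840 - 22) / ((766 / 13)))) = 0.47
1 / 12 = 0.08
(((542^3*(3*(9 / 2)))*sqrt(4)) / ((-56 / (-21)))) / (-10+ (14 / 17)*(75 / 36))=-164434545882 / 845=-194597095.72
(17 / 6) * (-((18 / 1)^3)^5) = -19115481746686132224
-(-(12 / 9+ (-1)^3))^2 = -1 / 9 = -0.11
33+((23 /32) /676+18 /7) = 5386529 /151424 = 35.57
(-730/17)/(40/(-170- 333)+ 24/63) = -3855495/27064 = -142.46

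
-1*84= -84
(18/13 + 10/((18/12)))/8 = 157/156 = 1.01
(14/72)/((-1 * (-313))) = 7/11268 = 0.00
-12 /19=-0.63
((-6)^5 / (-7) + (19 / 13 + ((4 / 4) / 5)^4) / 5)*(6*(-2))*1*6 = -22750791552 / 284375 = -80002.78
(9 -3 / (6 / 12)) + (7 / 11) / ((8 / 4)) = 73 / 22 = 3.32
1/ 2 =0.50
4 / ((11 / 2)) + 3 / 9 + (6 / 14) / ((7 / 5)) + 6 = 11912 / 1617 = 7.37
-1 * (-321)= 321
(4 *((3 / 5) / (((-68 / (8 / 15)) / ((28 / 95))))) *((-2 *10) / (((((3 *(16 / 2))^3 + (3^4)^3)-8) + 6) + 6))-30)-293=-1422184236629 / 4403047175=-323.00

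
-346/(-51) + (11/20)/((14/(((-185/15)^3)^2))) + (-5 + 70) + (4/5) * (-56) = 479884475131/3470040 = 138293.64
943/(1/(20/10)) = 1886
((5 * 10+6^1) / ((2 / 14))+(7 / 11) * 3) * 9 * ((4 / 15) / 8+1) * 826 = 166426197 / 55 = 3025930.85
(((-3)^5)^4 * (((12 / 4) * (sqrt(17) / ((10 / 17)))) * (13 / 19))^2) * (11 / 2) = 3969689697394.91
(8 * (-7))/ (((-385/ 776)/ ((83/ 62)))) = 257632/ 1705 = 151.10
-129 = -129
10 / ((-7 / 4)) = -40 / 7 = -5.71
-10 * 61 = -610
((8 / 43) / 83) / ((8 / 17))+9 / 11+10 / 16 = 454759 / 314072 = 1.45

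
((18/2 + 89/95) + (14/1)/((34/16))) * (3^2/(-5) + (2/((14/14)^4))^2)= 293568/8075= 36.36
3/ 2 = 1.50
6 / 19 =0.32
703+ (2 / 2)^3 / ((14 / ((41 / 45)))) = 442931 / 630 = 703.07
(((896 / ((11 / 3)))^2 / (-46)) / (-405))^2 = 161128382464 / 15683805225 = 10.27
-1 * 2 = -2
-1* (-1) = 1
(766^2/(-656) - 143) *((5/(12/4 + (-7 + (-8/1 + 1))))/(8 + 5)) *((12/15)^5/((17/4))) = 174224384/62294375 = 2.80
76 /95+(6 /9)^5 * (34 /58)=30908 /35235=0.88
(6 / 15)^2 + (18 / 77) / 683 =210814 / 1314775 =0.16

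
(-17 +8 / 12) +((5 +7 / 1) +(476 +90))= 1685 / 3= 561.67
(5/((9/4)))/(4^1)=5/9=0.56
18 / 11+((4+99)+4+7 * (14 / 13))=16613 / 143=116.17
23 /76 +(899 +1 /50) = 1708713 /1900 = 899.32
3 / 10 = 0.30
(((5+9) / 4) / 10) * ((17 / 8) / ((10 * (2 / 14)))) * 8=833 / 200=4.16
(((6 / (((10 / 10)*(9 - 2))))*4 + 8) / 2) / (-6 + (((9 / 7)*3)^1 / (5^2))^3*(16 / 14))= -107187500 / 112468143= -0.95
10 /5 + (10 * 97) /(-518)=33 /259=0.13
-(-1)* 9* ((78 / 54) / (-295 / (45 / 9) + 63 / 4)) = -52 / 173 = -0.30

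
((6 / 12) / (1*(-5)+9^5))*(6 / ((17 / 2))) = 3 / 501874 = 0.00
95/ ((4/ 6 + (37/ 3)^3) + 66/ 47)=120555/ 2383319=0.05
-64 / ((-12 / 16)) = 85.33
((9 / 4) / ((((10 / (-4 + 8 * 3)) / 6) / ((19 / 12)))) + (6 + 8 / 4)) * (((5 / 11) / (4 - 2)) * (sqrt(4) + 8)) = 5075 / 44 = 115.34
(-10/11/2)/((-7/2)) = 10/77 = 0.13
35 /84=5 /12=0.42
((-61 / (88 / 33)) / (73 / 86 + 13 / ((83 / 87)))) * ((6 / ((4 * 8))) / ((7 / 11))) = -21553191 / 46289600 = -0.47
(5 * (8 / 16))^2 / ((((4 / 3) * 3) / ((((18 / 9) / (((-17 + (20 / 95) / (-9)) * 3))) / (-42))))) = 475 / 326032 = 0.00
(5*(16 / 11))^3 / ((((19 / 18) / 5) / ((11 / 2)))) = 23040000 / 2299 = 10021.75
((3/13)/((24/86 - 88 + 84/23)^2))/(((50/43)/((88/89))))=1387953699/49989086997200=0.00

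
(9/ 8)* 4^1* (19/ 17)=171/ 34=5.03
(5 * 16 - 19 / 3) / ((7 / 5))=52.62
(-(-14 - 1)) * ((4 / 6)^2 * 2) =40 / 3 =13.33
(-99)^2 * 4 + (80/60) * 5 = 117632/3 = 39210.67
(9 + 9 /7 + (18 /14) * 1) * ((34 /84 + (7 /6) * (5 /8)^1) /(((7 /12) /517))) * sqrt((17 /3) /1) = 5318379 * sqrt(51) /1372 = 27682.82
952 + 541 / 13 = 12917 / 13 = 993.62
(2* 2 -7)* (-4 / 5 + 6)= -15.60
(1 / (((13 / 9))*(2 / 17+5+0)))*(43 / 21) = 731 / 2639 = 0.28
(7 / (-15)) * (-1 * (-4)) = -28 / 15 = -1.87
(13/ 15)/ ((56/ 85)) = 221/ 168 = 1.32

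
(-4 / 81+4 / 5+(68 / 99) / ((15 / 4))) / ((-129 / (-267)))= 74048 / 38313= 1.93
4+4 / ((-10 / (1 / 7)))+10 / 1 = 488 / 35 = 13.94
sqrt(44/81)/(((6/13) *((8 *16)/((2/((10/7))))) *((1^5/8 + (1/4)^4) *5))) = 182 *sqrt(11)/22275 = 0.03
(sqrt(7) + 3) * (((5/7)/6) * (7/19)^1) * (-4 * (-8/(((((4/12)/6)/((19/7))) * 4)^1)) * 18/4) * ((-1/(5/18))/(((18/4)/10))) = -3484.24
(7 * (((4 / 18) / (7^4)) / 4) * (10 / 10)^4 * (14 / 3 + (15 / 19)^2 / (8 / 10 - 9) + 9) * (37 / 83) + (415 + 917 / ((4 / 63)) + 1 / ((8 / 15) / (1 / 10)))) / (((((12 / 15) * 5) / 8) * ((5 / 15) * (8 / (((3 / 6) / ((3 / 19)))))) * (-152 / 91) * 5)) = -35160004825266581 / 8321449006080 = -4225.23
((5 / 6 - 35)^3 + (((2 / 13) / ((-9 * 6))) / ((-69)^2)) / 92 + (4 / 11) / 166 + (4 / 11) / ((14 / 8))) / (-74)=7125326981206309 / 13219985325456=538.98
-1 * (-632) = 632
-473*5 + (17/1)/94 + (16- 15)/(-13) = -2889903/1222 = -2364.90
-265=-265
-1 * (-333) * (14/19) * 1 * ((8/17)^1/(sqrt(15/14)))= 12432 * sqrt(210)/1615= 111.55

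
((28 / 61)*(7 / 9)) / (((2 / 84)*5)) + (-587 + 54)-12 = -495931 / 915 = -542.00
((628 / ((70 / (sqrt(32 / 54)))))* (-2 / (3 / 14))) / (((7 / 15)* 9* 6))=-2.56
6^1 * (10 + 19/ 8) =297/ 4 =74.25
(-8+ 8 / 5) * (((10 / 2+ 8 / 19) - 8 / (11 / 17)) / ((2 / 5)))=23216 / 209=111.08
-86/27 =-3.19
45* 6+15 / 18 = 1625 / 6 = 270.83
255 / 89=2.87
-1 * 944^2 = -891136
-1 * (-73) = 73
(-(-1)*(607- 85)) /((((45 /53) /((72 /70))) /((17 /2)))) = 940644 /175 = 5375.11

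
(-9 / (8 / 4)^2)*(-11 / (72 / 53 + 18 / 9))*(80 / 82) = 26235 / 3649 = 7.19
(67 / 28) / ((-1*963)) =-67 / 26964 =-0.00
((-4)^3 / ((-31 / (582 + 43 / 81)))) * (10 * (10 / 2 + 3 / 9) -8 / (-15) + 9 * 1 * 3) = 97253.84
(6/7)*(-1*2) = -12/7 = -1.71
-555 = -555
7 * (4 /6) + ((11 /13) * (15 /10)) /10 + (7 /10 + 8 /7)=7247 /1092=6.64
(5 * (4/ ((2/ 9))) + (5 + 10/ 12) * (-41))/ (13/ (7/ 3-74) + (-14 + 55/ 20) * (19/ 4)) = 1539400/ 553347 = 2.78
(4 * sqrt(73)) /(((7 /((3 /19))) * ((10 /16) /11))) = 1056 * sqrt(73) /665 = 13.57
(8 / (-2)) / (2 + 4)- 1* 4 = -14 / 3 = -4.67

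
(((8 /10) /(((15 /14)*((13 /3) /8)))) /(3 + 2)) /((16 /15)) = 0.26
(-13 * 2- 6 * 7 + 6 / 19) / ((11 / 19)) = -1286 / 11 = -116.91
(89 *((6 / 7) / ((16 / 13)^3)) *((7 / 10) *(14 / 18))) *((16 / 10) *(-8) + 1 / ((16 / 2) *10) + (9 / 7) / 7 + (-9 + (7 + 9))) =-4295273411 / 34406400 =-124.84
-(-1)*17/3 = 17/3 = 5.67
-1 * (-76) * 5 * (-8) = -3040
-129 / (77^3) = -129 / 456533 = -0.00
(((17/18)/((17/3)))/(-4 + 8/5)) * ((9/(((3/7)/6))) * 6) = -105/2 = -52.50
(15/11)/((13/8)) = 120/143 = 0.84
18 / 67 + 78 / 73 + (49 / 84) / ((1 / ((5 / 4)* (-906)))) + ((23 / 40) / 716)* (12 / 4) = -92351544221 / 140078240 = -659.29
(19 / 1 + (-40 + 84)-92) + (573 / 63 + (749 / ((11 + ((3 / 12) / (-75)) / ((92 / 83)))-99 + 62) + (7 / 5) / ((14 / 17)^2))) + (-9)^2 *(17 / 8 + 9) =515126544997 / 602853720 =854.48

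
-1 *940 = -940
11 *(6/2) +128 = 161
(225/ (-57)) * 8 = -31.58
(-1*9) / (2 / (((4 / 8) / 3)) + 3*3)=-3 / 7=-0.43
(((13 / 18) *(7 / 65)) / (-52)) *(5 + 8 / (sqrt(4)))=-0.01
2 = 2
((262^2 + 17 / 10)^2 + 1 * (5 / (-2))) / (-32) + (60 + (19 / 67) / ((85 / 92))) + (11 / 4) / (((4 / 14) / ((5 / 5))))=-536722984262341 / 3644800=-147257184.01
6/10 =3/5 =0.60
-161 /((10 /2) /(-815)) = 26243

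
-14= -14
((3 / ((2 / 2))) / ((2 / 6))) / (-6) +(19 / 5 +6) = 83 / 10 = 8.30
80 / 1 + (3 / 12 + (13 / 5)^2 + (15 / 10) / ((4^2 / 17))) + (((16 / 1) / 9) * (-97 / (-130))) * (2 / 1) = 8541631 / 93600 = 91.26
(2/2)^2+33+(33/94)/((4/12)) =3295/94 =35.05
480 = 480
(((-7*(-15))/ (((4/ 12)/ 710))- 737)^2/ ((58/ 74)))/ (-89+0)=-1838537606053/ 2581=-712335376.23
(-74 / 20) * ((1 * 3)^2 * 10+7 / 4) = -13579 / 40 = -339.48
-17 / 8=-2.12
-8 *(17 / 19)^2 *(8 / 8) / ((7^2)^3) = -2312 / 42471289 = -0.00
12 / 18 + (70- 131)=-181 / 3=-60.33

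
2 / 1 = 2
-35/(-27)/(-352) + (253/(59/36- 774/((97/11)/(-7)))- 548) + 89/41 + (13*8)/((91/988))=3425188045582297/5867855487648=583.72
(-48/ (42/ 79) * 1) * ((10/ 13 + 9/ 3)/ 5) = -68.06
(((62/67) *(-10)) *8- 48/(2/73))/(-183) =122344/12261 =9.98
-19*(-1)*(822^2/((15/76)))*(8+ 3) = 3577521552/5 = 715504310.40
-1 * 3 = -3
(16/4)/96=1/24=0.04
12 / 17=0.71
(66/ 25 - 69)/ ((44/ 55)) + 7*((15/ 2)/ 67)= -110103/ 1340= -82.17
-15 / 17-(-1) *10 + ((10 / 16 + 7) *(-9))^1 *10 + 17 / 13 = -597429 / 884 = -675.82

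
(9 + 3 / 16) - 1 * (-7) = 259 / 16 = 16.19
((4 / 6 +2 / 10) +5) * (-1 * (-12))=352 / 5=70.40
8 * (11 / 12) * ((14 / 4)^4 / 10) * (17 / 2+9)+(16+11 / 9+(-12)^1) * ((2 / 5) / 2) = 2774659 / 1440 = 1926.85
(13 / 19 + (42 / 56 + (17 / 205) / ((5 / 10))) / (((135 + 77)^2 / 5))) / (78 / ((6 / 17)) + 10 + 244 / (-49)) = 4695908973 / 1551003956800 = 0.00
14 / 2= 7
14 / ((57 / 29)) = 406 / 57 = 7.12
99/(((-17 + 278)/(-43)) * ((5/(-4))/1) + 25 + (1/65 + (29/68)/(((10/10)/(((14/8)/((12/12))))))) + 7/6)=225791280/78720383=2.87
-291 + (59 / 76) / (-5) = -291.16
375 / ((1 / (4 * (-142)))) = -213000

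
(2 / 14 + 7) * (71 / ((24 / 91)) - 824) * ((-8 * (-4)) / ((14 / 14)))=-2663000 / 21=-126809.52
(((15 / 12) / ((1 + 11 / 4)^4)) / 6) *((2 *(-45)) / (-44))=16 / 7425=0.00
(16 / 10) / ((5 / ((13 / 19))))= 104 / 475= 0.22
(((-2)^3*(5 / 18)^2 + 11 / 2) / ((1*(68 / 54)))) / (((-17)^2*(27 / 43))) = 34013 / 1591812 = 0.02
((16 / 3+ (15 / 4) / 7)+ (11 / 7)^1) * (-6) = -625 / 14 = -44.64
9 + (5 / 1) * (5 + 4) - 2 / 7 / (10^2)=18899 / 350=54.00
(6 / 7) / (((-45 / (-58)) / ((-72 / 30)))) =-464 / 175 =-2.65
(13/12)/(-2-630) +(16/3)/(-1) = -13487/2528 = -5.34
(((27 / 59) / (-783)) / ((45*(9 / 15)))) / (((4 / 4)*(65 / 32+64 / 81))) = -0.00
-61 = -61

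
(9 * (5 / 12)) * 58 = 435 / 2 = 217.50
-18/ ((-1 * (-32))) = -0.56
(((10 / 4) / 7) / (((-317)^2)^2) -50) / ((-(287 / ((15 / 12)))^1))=35343136923475 / 162295684752712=0.22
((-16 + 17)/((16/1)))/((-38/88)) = -11/76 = -0.14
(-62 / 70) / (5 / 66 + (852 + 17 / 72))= -24552 / 23626085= -0.00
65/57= 1.14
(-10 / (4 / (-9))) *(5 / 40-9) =-3195 / 16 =-199.69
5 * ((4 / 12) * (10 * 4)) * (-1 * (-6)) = 400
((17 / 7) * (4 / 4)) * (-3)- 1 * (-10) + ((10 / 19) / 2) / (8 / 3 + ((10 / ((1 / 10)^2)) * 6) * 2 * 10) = 129962993 / 47881064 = 2.71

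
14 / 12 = 7 / 6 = 1.17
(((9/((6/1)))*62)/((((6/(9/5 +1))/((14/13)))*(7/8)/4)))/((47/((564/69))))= 55552/1495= 37.16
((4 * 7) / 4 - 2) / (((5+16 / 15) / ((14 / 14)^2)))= 75 / 91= 0.82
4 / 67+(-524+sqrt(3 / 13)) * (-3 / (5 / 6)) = 631964 / 335 - 18 * sqrt(39) / 65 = 1884.73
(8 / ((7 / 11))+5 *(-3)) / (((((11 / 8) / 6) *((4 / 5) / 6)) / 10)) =-61200 / 77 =-794.81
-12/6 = -2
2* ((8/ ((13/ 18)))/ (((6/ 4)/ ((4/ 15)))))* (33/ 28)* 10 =46.42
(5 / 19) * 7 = 35 / 19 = 1.84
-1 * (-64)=64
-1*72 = -72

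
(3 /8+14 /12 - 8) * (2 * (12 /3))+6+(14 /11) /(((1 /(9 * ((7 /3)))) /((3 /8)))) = -4705 /132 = -35.64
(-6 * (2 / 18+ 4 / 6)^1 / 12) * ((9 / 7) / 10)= -1 / 20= -0.05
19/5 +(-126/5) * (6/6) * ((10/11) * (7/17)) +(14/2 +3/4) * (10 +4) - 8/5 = 189369/1870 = 101.27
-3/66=-1/22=-0.05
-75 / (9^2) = -25 / 27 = -0.93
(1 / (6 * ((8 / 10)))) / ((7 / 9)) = 15 / 56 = 0.27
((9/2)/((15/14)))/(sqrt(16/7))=21 * sqrt(7)/20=2.78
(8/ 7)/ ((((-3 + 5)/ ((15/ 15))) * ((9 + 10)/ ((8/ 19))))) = 0.01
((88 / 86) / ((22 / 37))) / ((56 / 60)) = 555 / 301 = 1.84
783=783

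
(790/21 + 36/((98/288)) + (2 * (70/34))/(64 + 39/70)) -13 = 1473494033/11292981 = 130.48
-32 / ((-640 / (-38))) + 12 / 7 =-13 / 70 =-0.19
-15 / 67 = -0.22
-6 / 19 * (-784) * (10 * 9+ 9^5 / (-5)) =-275649696 / 95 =-2901575.75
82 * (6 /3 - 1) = 82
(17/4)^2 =289/16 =18.06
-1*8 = -8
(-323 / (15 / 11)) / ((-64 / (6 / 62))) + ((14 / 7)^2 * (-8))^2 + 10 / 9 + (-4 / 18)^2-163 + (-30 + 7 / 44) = 7359805483 / 8838720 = 832.68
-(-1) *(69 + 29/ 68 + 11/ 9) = 43237/ 612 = 70.65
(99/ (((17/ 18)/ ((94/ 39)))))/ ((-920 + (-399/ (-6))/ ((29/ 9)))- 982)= -0.13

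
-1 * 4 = -4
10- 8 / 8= 9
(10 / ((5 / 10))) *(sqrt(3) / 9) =20 *sqrt(3) / 9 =3.85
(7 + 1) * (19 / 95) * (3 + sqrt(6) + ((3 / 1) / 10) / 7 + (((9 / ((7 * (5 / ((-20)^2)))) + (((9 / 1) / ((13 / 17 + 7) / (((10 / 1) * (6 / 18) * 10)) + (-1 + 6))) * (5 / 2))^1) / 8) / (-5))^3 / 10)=34627584817762149 / 19318278811811840 + 8 * sqrt(6) / 5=5.71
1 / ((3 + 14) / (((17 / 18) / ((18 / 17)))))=17 / 324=0.05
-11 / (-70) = 11 / 70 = 0.16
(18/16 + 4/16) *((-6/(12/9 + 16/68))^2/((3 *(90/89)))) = 848793/128000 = 6.63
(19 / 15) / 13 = 19 / 195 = 0.10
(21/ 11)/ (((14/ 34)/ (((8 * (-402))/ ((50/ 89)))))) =-7298712/ 275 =-26540.77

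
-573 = -573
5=5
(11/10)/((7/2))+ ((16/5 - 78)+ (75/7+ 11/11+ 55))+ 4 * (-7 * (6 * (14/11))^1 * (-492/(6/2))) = 35058.41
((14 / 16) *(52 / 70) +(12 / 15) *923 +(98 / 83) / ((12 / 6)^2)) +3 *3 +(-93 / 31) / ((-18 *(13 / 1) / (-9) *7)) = 113042533 / 151060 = 748.33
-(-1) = 1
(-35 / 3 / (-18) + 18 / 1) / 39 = 1007 / 2106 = 0.48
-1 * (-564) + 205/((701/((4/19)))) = 564.06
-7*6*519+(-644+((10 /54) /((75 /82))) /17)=-154513088 /6885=-22441.99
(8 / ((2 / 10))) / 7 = 40 / 7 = 5.71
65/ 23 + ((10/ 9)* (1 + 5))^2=9785/ 207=47.27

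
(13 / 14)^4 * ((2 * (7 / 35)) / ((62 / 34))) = 485537 / 2977240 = 0.16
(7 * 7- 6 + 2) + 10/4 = 47.50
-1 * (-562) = 562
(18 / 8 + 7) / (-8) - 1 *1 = -69 / 32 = -2.16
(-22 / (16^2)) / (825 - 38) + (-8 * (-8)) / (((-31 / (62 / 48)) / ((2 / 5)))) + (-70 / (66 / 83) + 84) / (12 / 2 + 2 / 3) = -1.67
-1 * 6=-6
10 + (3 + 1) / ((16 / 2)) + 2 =25 / 2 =12.50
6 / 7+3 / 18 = 43 / 42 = 1.02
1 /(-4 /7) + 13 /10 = -9 /20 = -0.45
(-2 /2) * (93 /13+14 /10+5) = -881 /65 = -13.55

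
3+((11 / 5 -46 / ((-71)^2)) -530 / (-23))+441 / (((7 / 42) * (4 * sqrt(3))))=16367878 / 579715+441 * sqrt(3) / 2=410.15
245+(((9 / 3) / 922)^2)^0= 246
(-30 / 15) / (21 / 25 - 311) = 25 / 3877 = 0.01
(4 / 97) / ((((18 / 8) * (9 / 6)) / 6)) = 64 / 873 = 0.07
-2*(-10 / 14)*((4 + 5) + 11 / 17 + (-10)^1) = -60 / 119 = -0.50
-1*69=-69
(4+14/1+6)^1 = 24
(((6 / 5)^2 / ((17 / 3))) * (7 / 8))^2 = 35721 / 722500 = 0.05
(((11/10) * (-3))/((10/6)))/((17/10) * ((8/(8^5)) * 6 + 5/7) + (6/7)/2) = -1419264/1179385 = -1.20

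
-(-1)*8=8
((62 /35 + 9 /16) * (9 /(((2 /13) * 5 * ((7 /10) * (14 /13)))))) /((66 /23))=15240927 /1207360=12.62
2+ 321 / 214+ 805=1617 / 2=808.50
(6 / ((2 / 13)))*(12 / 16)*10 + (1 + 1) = 589 / 2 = 294.50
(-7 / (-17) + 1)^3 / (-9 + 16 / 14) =-96768 / 270215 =-0.36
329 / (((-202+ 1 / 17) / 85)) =-475405 / 3433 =-138.48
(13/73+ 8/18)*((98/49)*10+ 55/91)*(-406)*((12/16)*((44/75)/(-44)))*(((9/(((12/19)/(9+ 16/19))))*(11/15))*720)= 3659711550/949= 3856387.30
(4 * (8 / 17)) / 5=32 / 85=0.38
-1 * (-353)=353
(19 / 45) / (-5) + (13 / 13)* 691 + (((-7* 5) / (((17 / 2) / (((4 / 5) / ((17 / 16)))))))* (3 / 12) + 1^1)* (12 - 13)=44912159 / 65025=690.69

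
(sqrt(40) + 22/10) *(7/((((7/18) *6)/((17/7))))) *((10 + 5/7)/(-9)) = -850 *sqrt(10)/49-935/49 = -73.94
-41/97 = -0.42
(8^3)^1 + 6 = 518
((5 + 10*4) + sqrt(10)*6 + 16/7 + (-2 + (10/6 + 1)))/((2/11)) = 33*sqrt(10) + 11077/42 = 368.09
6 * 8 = 48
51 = 51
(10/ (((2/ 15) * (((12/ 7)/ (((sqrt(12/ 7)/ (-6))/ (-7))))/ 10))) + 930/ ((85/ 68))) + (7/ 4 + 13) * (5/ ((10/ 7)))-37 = 125 * sqrt(21)/ 42 + 6069/ 8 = 772.26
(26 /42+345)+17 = 7615 /21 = 362.62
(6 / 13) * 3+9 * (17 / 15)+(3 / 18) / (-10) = 9023 / 780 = 11.57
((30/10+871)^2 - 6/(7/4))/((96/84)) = 1336777/2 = 668388.50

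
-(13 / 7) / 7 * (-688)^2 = -125581.06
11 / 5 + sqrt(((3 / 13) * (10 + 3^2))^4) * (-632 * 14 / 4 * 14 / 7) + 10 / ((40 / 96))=-71845741 / 845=-85024.55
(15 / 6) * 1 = 5 / 2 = 2.50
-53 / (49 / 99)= -5247 / 49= -107.08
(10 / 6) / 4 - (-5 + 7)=-19 / 12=-1.58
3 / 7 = 0.43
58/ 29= 2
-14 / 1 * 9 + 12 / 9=-374 / 3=-124.67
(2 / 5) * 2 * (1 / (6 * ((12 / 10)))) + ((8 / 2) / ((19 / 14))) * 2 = 6.01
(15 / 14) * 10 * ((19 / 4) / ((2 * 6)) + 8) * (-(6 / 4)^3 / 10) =-54405 / 1792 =-30.36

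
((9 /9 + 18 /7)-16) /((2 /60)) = -2610 /7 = -372.86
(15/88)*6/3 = 15/44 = 0.34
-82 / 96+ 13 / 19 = -155 / 912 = -0.17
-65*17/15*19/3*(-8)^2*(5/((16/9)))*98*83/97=-683093320/97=-7042199.18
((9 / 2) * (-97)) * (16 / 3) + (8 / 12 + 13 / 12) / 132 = -1229177 / 528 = -2327.99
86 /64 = 43 /32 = 1.34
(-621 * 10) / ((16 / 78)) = -121095 / 4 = -30273.75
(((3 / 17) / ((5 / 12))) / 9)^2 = 16 / 7225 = 0.00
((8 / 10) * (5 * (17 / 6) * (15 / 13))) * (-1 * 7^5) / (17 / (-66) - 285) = 188574540 / 244751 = 770.48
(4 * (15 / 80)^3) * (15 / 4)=405 / 4096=0.10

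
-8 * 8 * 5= -320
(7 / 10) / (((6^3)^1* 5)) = 7 / 10800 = 0.00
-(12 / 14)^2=-36 / 49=-0.73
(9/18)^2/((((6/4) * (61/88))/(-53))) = -2332/183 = -12.74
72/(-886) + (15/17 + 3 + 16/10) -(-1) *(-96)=-3411502/37655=-90.60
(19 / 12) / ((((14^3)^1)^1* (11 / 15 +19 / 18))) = 285 / 883568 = 0.00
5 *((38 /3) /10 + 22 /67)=1603 /201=7.98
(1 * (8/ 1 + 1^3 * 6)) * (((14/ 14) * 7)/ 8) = 49/ 4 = 12.25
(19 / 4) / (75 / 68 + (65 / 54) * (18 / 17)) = 969 / 485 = 2.00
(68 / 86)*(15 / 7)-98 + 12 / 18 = -86362 / 903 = -95.64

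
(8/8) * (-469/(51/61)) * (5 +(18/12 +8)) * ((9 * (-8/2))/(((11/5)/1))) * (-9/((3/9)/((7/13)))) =-1935079.34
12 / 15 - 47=-231 / 5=-46.20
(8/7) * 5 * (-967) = -38680/7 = -5525.71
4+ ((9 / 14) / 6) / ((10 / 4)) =283 / 70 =4.04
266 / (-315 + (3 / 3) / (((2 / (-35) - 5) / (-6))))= -2242 / 2645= -0.85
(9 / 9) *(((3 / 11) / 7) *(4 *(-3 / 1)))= -36 / 77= -0.47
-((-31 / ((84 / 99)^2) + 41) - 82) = 65903 / 784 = 84.06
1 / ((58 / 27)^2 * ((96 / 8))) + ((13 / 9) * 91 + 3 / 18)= 15940819 / 121104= 131.63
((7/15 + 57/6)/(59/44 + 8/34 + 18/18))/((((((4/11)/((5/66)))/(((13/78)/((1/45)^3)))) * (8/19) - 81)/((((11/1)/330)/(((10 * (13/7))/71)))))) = -1827645435/300271872938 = -0.01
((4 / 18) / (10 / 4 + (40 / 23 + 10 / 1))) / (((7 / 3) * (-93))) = -92 / 1279215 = -0.00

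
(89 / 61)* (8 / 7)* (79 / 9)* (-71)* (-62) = 247603696 / 3843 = 64429.79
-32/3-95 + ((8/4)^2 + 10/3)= -295/3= -98.33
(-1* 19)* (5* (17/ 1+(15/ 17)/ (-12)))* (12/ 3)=-109345/ 17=-6432.06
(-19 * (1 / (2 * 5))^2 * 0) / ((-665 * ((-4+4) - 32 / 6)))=0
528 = 528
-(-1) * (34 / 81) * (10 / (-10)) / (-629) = 2 / 2997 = 0.00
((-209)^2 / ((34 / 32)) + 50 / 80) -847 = 5476061 / 136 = 40265.15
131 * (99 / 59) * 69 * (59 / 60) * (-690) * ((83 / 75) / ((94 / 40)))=-1138859766 / 235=-4846211.77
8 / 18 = 4 / 9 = 0.44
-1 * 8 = -8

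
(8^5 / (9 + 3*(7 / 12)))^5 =38685626227668133590597632 / 147008443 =263152411101096646.47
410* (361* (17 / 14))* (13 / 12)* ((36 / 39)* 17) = 21387445 / 7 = 3055349.29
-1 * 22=-22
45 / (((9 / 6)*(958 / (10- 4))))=90 / 479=0.19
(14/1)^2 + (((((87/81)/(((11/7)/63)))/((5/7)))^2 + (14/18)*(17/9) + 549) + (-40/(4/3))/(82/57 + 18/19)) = 72780947533/16661700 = 4368.16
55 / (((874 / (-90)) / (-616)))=1524600 / 437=3488.79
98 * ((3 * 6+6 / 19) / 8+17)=35917 / 19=1890.37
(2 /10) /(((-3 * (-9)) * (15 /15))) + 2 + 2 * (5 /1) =1621 /135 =12.01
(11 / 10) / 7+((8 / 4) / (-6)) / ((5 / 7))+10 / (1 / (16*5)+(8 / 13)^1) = 428311 / 27426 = 15.62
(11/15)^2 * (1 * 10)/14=121/315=0.38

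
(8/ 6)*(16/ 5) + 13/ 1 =259/ 15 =17.27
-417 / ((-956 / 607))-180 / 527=264.43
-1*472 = -472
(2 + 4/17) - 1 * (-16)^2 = -4314/17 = -253.76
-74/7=-10.57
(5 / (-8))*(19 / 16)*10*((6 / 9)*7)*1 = -3325 / 96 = -34.64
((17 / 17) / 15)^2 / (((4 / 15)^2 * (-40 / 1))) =-1 / 640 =-0.00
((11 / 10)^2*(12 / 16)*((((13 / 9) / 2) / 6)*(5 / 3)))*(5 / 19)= 1573 / 32832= 0.05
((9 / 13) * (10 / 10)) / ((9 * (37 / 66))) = 66 / 481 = 0.14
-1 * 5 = -5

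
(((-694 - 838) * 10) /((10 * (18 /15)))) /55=-766 /33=-23.21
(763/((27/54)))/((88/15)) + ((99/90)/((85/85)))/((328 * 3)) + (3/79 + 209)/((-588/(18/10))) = 108719190787/418997040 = 259.47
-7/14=-1/2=-0.50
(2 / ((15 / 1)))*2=4 / 15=0.27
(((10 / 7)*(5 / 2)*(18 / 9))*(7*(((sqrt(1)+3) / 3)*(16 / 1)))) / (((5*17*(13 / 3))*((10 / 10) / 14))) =8960 / 221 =40.54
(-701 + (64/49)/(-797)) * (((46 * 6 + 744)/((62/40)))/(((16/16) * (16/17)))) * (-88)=52217396305800/1210643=43131952.45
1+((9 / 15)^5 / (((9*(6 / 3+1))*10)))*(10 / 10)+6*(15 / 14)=1625063 / 218750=7.43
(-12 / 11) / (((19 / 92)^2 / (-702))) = 71300736 / 3971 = 17955.36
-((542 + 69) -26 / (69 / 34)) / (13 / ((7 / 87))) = -22225 / 6003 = -3.70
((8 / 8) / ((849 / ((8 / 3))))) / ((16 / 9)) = 1 / 566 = 0.00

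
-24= -24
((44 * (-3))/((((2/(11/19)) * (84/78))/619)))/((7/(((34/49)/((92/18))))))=-446922333/1049237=-425.95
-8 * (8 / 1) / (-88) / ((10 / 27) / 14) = 1512 / 55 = 27.49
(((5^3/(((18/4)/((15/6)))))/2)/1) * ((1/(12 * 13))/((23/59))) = 0.57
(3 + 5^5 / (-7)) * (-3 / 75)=17.74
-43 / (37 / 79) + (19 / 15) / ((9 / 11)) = -90.26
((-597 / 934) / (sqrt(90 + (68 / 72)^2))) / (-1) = 5373* sqrt(601) / 1964669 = 0.07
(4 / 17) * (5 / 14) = 10 / 119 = 0.08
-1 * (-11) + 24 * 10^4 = 240011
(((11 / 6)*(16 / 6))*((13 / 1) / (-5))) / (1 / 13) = -165.24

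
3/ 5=0.60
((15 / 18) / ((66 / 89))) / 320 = 89 / 25344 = 0.00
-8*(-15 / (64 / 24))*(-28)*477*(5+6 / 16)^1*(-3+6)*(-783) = 15176806785 / 2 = 7588403392.50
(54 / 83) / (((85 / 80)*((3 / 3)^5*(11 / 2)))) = 1728 / 15521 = 0.11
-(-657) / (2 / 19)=12483 / 2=6241.50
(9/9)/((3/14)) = 14/3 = 4.67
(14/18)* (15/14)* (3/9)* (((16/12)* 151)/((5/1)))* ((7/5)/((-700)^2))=151/4725000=0.00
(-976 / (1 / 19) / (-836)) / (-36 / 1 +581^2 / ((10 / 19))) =2440 / 70546289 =0.00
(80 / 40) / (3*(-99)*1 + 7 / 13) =-13 / 1927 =-0.01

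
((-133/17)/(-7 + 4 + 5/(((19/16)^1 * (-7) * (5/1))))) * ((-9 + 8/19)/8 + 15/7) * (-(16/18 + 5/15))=-98021/29880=-3.28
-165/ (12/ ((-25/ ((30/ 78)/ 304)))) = 271700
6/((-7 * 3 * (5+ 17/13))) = -13/287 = -0.05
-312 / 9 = -34.67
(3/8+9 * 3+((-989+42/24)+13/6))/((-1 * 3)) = 22985/72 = 319.24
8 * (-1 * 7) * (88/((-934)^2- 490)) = -2464/435933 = -0.01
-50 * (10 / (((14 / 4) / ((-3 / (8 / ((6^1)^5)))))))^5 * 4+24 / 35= 674664061647745843200057624 / 84035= 8028369865505394695068.22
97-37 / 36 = 3455 / 36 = 95.97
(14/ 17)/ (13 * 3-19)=7/ 170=0.04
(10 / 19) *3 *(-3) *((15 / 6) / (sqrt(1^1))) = -11.84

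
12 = 12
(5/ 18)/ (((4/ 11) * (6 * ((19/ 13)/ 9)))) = 715/ 912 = 0.78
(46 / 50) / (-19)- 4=-1923 / 475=-4.05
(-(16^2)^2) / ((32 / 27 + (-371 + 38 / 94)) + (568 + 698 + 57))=-83165184 / 1210105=-68.73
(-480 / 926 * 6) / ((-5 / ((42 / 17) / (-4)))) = -3024 / 7871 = -0.38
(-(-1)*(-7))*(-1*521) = 3647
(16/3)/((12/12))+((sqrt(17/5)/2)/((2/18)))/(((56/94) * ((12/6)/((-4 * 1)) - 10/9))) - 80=-224/3 - 3807 * sqrt(85)/4060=-83.31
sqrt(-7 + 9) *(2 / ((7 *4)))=sqrt(2) / 14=0.10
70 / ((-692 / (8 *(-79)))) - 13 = 8811 / 173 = 50.93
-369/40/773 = -369/30920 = -0.01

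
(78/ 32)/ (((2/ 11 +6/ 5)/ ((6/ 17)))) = 6435/ 10336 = 0.62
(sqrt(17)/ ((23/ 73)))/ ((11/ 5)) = 365 * sqrt(17)/ 253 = 5.95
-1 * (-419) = 419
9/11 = 0.82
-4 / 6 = -2 / 3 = -0.67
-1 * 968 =-968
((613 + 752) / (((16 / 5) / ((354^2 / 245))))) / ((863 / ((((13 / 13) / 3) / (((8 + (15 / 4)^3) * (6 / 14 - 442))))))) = -2506320 / 797592367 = -0.00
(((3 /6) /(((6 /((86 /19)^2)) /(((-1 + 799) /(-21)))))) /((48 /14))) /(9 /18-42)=12943 /28386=0.46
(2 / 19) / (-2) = -1 / 19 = -0.05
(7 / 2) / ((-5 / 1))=-7 / 10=-0.70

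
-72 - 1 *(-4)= -68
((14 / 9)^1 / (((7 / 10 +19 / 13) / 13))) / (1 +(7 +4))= 5915 / 7587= 0.78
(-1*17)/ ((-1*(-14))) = -17/ 14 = -1.21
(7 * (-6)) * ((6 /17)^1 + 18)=-13104 /17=-770.82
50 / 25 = 2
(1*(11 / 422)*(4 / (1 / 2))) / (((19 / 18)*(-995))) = -792 / 3988955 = -0.00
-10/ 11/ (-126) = 5/ 693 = 0.01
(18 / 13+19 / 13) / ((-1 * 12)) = -37 / 156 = -0.24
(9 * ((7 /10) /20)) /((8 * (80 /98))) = 3087 /64000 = 0.05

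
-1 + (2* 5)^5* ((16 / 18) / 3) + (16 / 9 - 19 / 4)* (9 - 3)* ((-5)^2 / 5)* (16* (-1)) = 838493 / 27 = 31055.30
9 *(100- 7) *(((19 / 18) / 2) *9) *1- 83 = 15571 / 4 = 3892.75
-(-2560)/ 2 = 1280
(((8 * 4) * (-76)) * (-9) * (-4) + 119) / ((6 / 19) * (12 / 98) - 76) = 81400123 / 70720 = 1151.02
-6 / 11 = -0.55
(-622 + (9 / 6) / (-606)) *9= -5598.02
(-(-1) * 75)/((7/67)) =5025/7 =717.86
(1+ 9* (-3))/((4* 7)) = -13/14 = -0.93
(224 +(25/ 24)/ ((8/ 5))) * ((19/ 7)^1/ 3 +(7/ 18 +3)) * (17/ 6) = 396694201/ 145152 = 2732.96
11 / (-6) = -11 / 6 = -1.83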